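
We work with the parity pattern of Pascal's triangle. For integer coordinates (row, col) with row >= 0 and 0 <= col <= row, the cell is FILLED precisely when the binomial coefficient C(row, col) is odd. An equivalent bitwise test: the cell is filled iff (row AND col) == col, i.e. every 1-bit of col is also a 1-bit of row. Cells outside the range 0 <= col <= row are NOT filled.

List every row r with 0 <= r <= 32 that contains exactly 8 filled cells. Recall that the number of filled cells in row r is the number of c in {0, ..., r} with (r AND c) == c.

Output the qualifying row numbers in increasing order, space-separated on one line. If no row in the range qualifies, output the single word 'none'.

Row r has 2^popcount(r) filled cells, so we need popcount(r) = log2(8) = 3.
Scan r = 0..32 and keep those with exactly 3 one-bits:
r=0=0 popcount=0 -> skip
r=1=1 popcount=1 -> skip
r=2=10 popcount=1 -> skip
r=3=11 popcount=2 -> skip
r=4=100 popcount=1 -> skip
r=5=101 popcount=2 -> skip
r=6=110 popcount=2 -> skip
r=7=111 popcount=3 -> KEEP
r=8=1000 popcount=1 -> skip
r=9=1001 popcount=2 -> skip
r=10=1010 popcount=2 -> skip
r=11=1011 popcount=3 -> KEEP
r=12=1100 popcount=2 -> skip
r=13=1101 popcount=3 -> KEEP
r=14=1110 popcount=3 -> KEEP
r=15=1111 popcount=4 -> skip
r=16=10000 popcount=1 -> skip
r=17=10001 popcount=2 -> skip
r=18=10010 popcount=2 -> skip
r=19=10011 popcount=3 -> KEEP
r=20=10100 popcount=2 -> skip
r=21=10101 popcount=3 -> KEEP
r=22=10110 popcount=3 -> KEEP
r=23=10111 popcount=4 -> skip
r=24=11000 popcount=2 -> skip
r=25=11001 popcount=3 -> KEEP
r=26=11010 popcount=3 -> KEEP
r=27=11011 popcount=4 -> skip
r=28=11100 popcount=3 -> KEEP
r=29=11101 popcount=4 -> skip
r=30=11110 popcount=4 -> skip
r=31=11111 popcount=5 -> skip
r=32=100000 popcount=1 -> skip
Kept rows: 7 11 13 14 19 21 22 25 26 28

Answer: 7 11 13 14 19 21 22 25 26 28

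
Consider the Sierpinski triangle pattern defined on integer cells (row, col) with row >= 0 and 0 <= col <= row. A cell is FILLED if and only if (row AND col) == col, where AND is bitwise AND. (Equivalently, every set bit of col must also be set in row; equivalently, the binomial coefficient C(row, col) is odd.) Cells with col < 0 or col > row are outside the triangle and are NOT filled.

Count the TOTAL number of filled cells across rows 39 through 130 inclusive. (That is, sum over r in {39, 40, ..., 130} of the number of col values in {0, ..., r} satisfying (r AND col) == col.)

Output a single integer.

r39=100111 pc4: +16 =16
r40=101000 pc2: +4 =20
r41=101001 pc3: +8 =28
r42=101010 pc3: +8 =36
r43=101011 pc4: +16 =52
r44=101100 pc3: +8 =60
r45=101101 pc4: +16 =76
r46=101110 pc4: +16 =92
r47=101111 pc5: +32 =124
r48=110000 pc2: +4 =128
r49=110001 pc3: +8 =136
r50=110010 pc3: +8 =144
r51=110011 pc4: +16 =160
r52=110100 pc3: +8 =168
r53=110101 pc4: +16 =184
r54=110110 pc4: +16 =200
r55=110111 pc5: +32 =232
r56=111000 pc3: +8 =240
r57=111001 pc4: +16 =256
r58=111010 pc4: +16 =272
r59=111011 pc5: +32 =304
r60=111100 pc4: +16 =320
r61=111101 pc5: +32 =352
r62=111110 pc5: +32 =384
r63=111111 pc6: +64 =448
r64=1000000 pc1: +2 =450
r65=1000001 pc2: +4 =454
r66=1000010 pc2: +4 =458
r67=1000011 pc3: +8 =466
r68=1000100 pc2: +4 =470
r69=1000101 pc3: +8 =478
r70=1000110 pc3: +8 =486
r71=1000111 pc4: +16 =502
r72=1001000 pc2: +4 =506
r73=1001001 pc3: +8 =514
r74=1001010 pc3: +8 =522
r75=1001011 pc4: +16 =538
r76=1001100 pc3: +8 =546
r77=1001101 pc4: +16 =562
r78=1001110 pc4: +16 =578
r79=1001111 pc5: +32 =610
r80=1010000 pc2: +4 =614
r81=1010001 pc3: +8 =622
r82=1010010 pc3: +8 =630
r83=1010011 pc4: +16 =646
r84=1010100 pc3: +8 =654
r85=1010101 pc4: +16 =670
r86=1010110 pc4: +16 =686
r87=1010111 pc5: +32 =718
r88=1011000 pc3: +8 =726
r89=1011001 pc4: +16 =742
r90=1011010 pc4: +16 =758
r91=1011011 pc5: +32 =790
r92=1011100 pc4: +16 =806
r93=1011101 pc5: +32 =838
r94=1011110 pc5: +32 =870
r95=1011111 pc6: +64 =934
r96=1100000 pc2: +4 =938
r97=1100001 pc3: +8 =946
r98=1100010 pc3: +8 =954
r99=1100011 pc4: +16 =970
r100=1100100 pc3: +8 =978
r101=1100101 pc4: +16 =994
r102=1100110 pc4: +16 =1010
r103=1100111 pc5: +32 =1042
r104=1101000 pc3: +8 =1050
r105=1101001 pc4: +16 =1066
r106=1101010 pc4: +16 =1082
r107=1101011 pc5: +32 =1114
r108=1101100 pc4: +16 =1130
r109=1101101 pc5: +32 =1162
r110=1101110 pc5: +32 =1194
r111=1101111 pc6: +64 =1258
r112=1110000 pc3: +8 =1266
r113=1110001 pc4: +16 =1282
r114=1110010 pc4: +16 =1298
r115=1110011 pc5: +32 =1330
r116=1110100 pc4: +16 =1346
r117=1110101 pc5: +32 =1378
r118=1110110 pc5: +32 =1410
r119=1110111 pc6: +64 =1474
r120=1111000 pc4: +16 =1490
r121=1111001 pc5: +32 =1522
r122=1111010 pc5: +32 =1554
r123=1111011 pc6: +64 =1618
r124=1111100 pc5: +32 =1650
r125=1111101 pc6: +64 =1714
r126=1111110 pc6: +64 =1778
r127=1111111 pc7: +128 =1906
r128=10000000 pc1: +2 =1908
r129=10000001 pc2: +4 =1912
r130=10000010 pc2: +4 =1916

Answer: 1916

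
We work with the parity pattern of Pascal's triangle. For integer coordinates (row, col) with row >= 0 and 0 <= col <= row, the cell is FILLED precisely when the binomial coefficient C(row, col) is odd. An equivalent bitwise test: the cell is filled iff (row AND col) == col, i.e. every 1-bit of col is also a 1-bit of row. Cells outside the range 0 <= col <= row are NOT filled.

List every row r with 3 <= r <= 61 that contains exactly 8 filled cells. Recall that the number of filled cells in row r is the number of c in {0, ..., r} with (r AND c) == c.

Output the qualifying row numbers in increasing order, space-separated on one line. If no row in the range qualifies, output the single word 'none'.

Answer: 7 11 13 14 19 21 22 25 26 28 35 37 38 41 42 44 49 50 52 56

Derivation:
Row r has 2^popcount(r) filled cells, so we need popcount(r) = log2(8) = 3.
Scan r = 3..61 and keep those with exactly 3 one-bits:
r=3=11 popcount=2 -> skip
r=4=100 popcount=1 -> skip
r=5=101 popcount=2 -> skip
r=6=110 popcount=2 -> skip
r=7=111 popcount=3 -> KEEP
r=8=1000 popcount=1 -> skip
r=9=1001 popcount=2 -> skip
r=10=1010 popcount=2 -> skip
r=11=1011 popcount=3 -> KEEP
r=12=1100 popcount=2 -> skip
r=13=1101 popcount=3 -> KEEP
r=14=1110 popcount=3 -> KEEP
r=15=1111 popcount=4 -> skip
r=16=10000 popcount=1 -> skip
r=17=10001 popcount=2 -> skip
r=18=10010 popcount=2 -> skip
r=19=10011 popcount=3 -> KEEP
r=20=10100 popcount=2 -> skip
r=21=10101 popcount=3 -> KEEP
r=22=10110 popcount=3 -> KEEP
r=23=10111 popcount=4 -> skip
r=24=11000 popcount=2 -> skip
r=25=11001 popcount=3 -> KEEP
r=26=11010 popcount=3 -> KEEP
r=27=11011 popcount=4 -> skip
r=28=11100 popcount=3 -> KEEP
r=29=11101 popcount=4 -> skip
r=30=11110 popcount=4 -> skip
r=31=11111 popcount=5 -> skip
r=32=100000 popcount=1 -> skip
r=33=100001 popcount=2 -> skip
r=34=100010 popcount=2 -> skip
r=35=100011 popcount=3 -> KEEP
r=36=100100 popcount=2 -> skip
r=37=100101 popcount=3 -> KEEP
r=38=100110 popcount=3 -> KEEP
r=39=100111 popcount=4 -> skip
r=40=101000 popcount=2 -> skip
r=41=101001 popcount=3 -> KEEP
r=42=101010 popcount=3 -> KEEP
r=43=101011 popcount=4 -> skip
r=44=101100 popcount=3 -> KEEP
r=45=101101 popcount=4 -> skip
r=46=101110 popcount=4 -> skip
r=47=101111 popcount=5 -> skip
r=48=110000 popcount=2 -> skip
r=49=110001 popcount=3 -> KEEP
r=50=110010 popcount=3 -> KEEP
r=51=110011 popcount=4 -> skip
r=52=110100 popcount=3 -> KEEP
r=53=110101 popcount=4 -> skip
r=54=110110 popcount=4 -> skip
r=55=110111 popcount=5 -> skip
r=56=111000 popcount=3 -> KEEP
r=57=111001 popcount=4 -> skip
r=58=111010 popcount=4 -> skip
r=59=111011 popcount=5 -> skip
r=60=111100 popcount=4 -> skip
r=61=111101 popcount=5 -> skip
Kept rows: 7 11 13 14 19 21 22 25 26 28 35 37 38 41 42 44 49 50 52 56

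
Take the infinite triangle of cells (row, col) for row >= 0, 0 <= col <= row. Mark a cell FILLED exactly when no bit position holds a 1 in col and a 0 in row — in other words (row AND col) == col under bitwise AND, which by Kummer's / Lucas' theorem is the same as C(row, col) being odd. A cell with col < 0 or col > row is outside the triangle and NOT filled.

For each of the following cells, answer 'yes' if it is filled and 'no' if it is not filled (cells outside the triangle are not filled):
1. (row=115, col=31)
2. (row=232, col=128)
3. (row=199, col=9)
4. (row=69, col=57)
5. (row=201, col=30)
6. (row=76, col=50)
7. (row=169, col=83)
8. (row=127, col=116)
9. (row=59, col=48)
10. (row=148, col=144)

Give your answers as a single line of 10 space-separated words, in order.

Answer: no yes no no no no no yes yes yes

Derivation:
(115,31): row=0b1110011, col=0b11111, row AND col = 0b10011 = 19; 19 != 31 -> empty
(232,128): row=0b11101000, col=0b10000000, row AND col = 0b10000000 = 128; 128 == 128 -> filled
(199,9): row=0b11000111, col=0b1001, row AND col = 0b1 = 1; 1 != 9 -> empty
(69,57): row=0b1000101, col=0b111001, row AND col = 0b1 = 1; 1 != 57 -> empty
(201,30): row=0b11001001, col=0b11110, row AND col = 0b1000 = 8; 8 != 30 -> empty
(76,50): row=0b1001100, col=0b110010, row AND col = 0b0 = 0; 0 != 50 -> empty
(169,83): row=0b10101001, col=0b1010011, row AND col = 0b1 = 1; 1 != 83 -> empty
(127,116): row=0b1111111, col=0b1110100, row AND col = 0b1110100 = 116; 116 == 116 -> filled
(59,48): row=0b111011, col=0b110000, row AND col = 0b110000 = 48; 48 == 48 -> filled
(148,144): row=0b10010100, col=0b10010000, row AND col = 0b10010000 = 144; 144 == 144 -> filled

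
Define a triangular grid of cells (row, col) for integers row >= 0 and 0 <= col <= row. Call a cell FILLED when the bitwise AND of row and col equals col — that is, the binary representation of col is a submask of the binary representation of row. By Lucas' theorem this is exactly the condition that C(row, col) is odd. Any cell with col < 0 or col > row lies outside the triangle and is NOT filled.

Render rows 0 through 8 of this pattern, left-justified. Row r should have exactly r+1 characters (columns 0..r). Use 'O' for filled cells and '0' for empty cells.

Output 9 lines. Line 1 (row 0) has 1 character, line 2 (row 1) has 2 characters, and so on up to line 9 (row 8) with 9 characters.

r0=0: O
r1=1: OO
r2=10: O0O
r3=11: OOOO
r4=100: O000O
r5=101: OO00OO
r6=110: O0O0O0O
r7=111: OOOOOOOO
r8=1000: O0000000O

Answer: O
OO
O0O
OOOO
O000O
OO00OO
O0O0O0O
OOOOOOOO
O0000000O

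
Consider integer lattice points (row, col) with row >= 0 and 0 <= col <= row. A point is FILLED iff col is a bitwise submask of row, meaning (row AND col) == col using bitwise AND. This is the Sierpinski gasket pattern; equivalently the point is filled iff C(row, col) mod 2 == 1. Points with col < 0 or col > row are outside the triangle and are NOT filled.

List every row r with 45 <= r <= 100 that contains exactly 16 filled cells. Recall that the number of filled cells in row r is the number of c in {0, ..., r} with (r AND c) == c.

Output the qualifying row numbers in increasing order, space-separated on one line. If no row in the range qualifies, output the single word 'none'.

Row r has 2^popcount(r) filled cells, so we need popcount(r) = log2(16) = 4.
Scan r = 45..100 and keep those with exactly 4 one-bits:
r=45=101101 popcount=4 -> KEEP
r=46=101110 popcount=4 -> KEEP
r=47=101111 popcount=5 -> skip
r=48=110000 popcount=2 -> skip
r=49=110001 popcount=3 -> skip
r=50=110010 popcount=3 -> skip
r=51=110011 popcount=4 -> KEEP
r=52=110100 popcount=3 -> skip
r=53=110101 popcount=4 -> KEEP
r=54=110110 popcount=4 -> KEEP
r=55=110111 popcount=5 -> skip
r=56=111000 popcount=3 -> skip
r=57=111001 popcount=4 -> KEEP
r=58=111010 popcount=4 -> KEEP
r=59=111011 popcount=5 -> skip
r=60=111100 popcount=4 -> KEEP
r=61=111101 popcount=5 -> skip
r=62=111110 popcount=5 -> skip
r=63=111111 popcount=6 -> skip
r=64=1000000 popcount=1 -> skip
r=65=1000001 popcount=2 -> skip
r=66=1000010 popcount=2 -> skip
r=67=1000011 popcount=3 -> skip
r=68=1000100 popcount=2 -> skip
r=69=1000101 popcount=3 -> skip
r=70=1000110 popcount=3 -> skip
r=71=1000111 popcount=4 -> KEEP
r=72=1001000 popcount=2 -> skip
r=73=1001001 popcount=3 -> skip
r=74=1001010 popcount=3 -> skip
r=75=1001011 popcount=4 -> KEEP
r=76=1001100 popcount=3 -> skip
r=77=1001101 popcount=4 -> KEEP
r=78=1001110 popcount=4 -> KEEP
r=79=1001111 popcount=5 -> skip
r=80=1010000 popcount=2 -> skip
r=81=1010001 popcount=3 -> skip
r=82=1010010 popcount=3 -> skip
r=83=1010011 popcount=4 -> KEEP
r=84=1010100 popcount=3 -> skip
r=85=1010101 popcount=4 -> KEEP
r=86=1010110 popcount=4 -> KEEP
r=87=1010111 popcount=5 -> skip
r=88=1011000 popcount=3 -> skip
r=89=1011001 popcount=4 -> KEEP
r=90=1011010 popcount=4 -> KEEP
r=91=1011011 popcount=5 -> skip
r=92=1011100 popcount=4 -> KEEP
r=93=1011101 popcount=5 -> skip
r=94=1011110 popcount=5 -> skip
r=95=1011111 popcount=6 -> skip
r=96=1100000 popcount=2 -> skip
r=97=1100001 popcount=3 -> skip
r=98=1100010 popcount=3 -> skip
r=99=1100011 popcount=4 -> KEEP
r=100=1100100 popcount=3 -> skip
Kept rows: 45 46 51 53 54 57 58 60 71 75 77 78 83 85 86 89 90 92 99

Answer: 45 46 51 53 54 57 58 60 71 75 77 78 83 85 86 89 90 92 99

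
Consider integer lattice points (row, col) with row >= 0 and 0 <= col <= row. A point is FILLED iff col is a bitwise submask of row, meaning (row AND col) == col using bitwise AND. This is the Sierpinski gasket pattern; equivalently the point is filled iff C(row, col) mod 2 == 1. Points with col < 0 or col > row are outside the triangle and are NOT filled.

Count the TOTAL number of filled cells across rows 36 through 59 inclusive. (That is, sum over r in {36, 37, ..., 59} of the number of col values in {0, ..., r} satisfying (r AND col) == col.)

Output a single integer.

Answer: 324

Derivation:
r36=100100 pc2: +4 =4
r37=100101 pc3: +8 =12
r38=100110 pc3: +8 =20
r39=100111 pc4: +16 =36
r40=101000 pc2: +4 =40
r41=101001 pc3: +8 =48
r42=101010 pc3: +8 =56
r43=101011 pc4: +16 =72
r44=101100 pc3: +8 =80
r45=101101 pc4: +16 =96
r46=101110 pc4: +16 =112
r47=101111 pc5: +32 =144
r48=110000 pc2: +4 =148
r49=110001 pc3: +8 =156
r50=110010 pc3: +8 =164
r51=110011 pc4: +16 =180
r52=110100 pc3: +8 =188
r53=110101 pc4: +16 =204
r54=110110 pc4: +16 =220
r55=110111 pc5: +32 =252
r56=111000 pc3: +8 =260
r57=111001 pc4: +16 =276
r58=111010 pc4: +16 =292
r59=111011 pc5: +32 =324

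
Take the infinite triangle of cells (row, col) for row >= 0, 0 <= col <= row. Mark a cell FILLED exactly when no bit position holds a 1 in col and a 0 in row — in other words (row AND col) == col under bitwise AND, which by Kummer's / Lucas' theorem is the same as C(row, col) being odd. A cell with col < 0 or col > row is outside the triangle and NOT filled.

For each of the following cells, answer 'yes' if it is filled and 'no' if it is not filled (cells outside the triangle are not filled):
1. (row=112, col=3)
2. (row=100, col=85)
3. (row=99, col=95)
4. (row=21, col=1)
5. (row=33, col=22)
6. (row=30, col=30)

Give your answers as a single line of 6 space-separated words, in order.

(112,3): row=0b1110000, col=0b11, row AND col = 0b0 = 0; 0 != 3 -> empty
(100,85): row=0b1100100, col=0b1010101, row AND col = 0b1000100 = 68; 68 != 85 -> empty
(99,95): row=0b1100011, col=0b1011111, row AND col = 0b1000011 = 67; 67 != 95 -> empty
(21,1): row=0b10101, col=0b1, row AND col = 0b1 = 1; 1 == 1 -> filled
(33,22): row=0b100001, col=0b10110, row AND col = 0b0 = 0; 0 != 22 -> empty
(30,30): row=0b11110, col=0b11110, row AND col = 0b11110 = 30; 30 == 30 -> filled

Answer: no no no yes no yes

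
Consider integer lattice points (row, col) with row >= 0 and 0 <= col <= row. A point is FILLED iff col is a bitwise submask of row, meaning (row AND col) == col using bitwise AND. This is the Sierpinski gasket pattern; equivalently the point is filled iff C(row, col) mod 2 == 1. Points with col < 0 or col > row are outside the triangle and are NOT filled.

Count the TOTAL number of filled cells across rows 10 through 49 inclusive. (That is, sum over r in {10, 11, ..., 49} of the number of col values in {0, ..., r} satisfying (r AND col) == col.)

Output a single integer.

r10=1010 pc2: +4 =4
r11=1011 pc3: +8 =12
r12=1100 pc2: +4 =16
r13=1101 pc3: +8 =24
r14=1110 pc3: +8 =32
r15=1111 pc4: +16 =48
r16=10000 pc1: +2 =50
r17=10001 pc2: +4 =54
r18=10010 pc2: +4 =58
r19=10011 pc3: +8 =66
r20=10100 pc2: +4 =70
r21=10101 pc3: +8 =78
r22=10110 pc3: +8 =86
r23=10111 pc4: +16 =102
r24=11000 pc2: +4 =106
r25=11001 pc3: +8 =114
r26=11010 pc3: +8 =122
r27=11011 pc4: +16 =138
r28=11100 pc3: +8 =146
r29=11101 pc4: +16 =162
r30=11110 pc4: +16 =178
r31=11111 pc5: +32 =210
r32=100000 pc1: +2 =212
r33=100001 pc2: +4 =216
r34=100010 pc2: +4 =220
r35=100011 pc3: +8 =228
r36=100100 pc2: +4 =232
r37=100101 pc3: +8 =240
r38=100110 pc3: +8 =248
r39=100111 pc4: +16 =264
r40=101000 pc2: +4 =268
r41=101001 pc3: +8 =276
r42=101010 pc3: +8 =284
r43=101011 pc4: +16 =300
r44=101100 pc3: +8 =308
r45=101101 pc4: +16 =324
r46=101110 pc4: +16 =340
r47=101111 pc5: +32 =372
r48=110000 pc2: +4 =376
r49=110001 pc3: +8 =384

Answer: 384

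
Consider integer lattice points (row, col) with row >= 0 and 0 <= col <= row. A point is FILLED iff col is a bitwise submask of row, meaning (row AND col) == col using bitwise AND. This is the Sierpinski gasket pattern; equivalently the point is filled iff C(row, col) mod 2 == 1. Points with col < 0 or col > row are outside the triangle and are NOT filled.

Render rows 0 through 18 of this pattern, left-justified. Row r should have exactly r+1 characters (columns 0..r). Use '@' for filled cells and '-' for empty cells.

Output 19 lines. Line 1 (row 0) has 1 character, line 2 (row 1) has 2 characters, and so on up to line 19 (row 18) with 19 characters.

Answer: @
@@
@-@
@@@@
@---@
@@--@@
@-@-@-@
@@@@@@@@
@-------@
@@------@@
@-@-----@-@
@@@@----@@@@
@---@---@---@
@@--@@--@@--@@
@-@-@-@-@-@-@-@
@@@@@@@@@@@@@@@@
@---------------@
@@--------------@@
@-@-------------@-@

Derivation:
r0=0: @
r1=1: @@
r2=10: @-@
r3=11: @@@@
r4=100: @---@
r5=101: @@--@@
r6=110: @-@-@-@
r7=111: @@@@@@@@
r8=1000: @-------@
r9=1001: @@------@@
r10=1010: @-@-----@-@
r11=1011: @@@@----@@@@
r12=1100: @---@---@---@
r13=1101: @@--@@--@@--@@
r14=1110: @-@-@-@-@-@-@-@
r15=1111: @@@@@@@@@@@@@@@@
r16=10000: @---------------@
r17=10001: @@--------------@@
r18=10010: @-@-------------@-@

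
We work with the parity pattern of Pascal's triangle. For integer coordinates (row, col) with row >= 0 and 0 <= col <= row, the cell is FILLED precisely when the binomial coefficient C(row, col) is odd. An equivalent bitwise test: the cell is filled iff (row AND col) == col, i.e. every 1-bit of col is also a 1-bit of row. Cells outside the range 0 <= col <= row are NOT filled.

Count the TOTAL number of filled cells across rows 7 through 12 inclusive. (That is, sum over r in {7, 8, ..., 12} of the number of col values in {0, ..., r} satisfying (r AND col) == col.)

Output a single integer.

Answer: 30

Derivation:
r7=111 pc3: +8 =8
r8=1000 pc1: +2 =10
r9=1001 pc2: +4 =14
r10=1010 pc2: +4 =18
r11=1011 pc3: +8 =26
r12=1100 pc2: +4 =30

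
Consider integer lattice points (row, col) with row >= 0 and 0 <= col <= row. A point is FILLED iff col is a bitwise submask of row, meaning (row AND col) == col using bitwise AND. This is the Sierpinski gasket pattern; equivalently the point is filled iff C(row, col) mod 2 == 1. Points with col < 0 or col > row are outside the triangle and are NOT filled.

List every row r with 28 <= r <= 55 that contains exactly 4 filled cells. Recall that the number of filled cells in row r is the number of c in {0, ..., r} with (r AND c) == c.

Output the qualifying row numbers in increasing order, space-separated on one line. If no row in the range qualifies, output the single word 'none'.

Answer: 33 34 36 40 48

Derivation:
Row r has 2^popcount(r) filled cells, so we need popcount(r) = log2(4) = 2.
Scan r = 28..55 and keep those with exactly 2 one-bits:
r=28=11100 popcount=3 -> skip
r=29=11101 popcount=4 -> skip
r=30=11110 popcount=4 -> skip
r=31=11111 popcount=5 -> skip
r=32=100000 popcount=1 -> skip
r=33=100001 popcount=2 -> KEEP
r=34=100010 popcount=2 -> KEEP
r=35=100011 popcount=3 -> skip
r=36=100100 popcount=2 -> KEEP
r=37=100101 popcount=3 -> skip
r=38=100110 popcount=3 -> skip
r=39=100111 popcount=4 -> skip
r=40=101000 popcount=2 -> KEEP
r=41=101001 popcount=3 -> skip
r=42=101010 popcount=3 -> skip
r=43=101011 popcount=4 -> skip
r=44=101100 popcount=3 -> skip
r=45=101101 popcount=4 -> skip
r=46=101110 popcount=4 -> skip
r=47=101111 popcount=5 -> skip
r=48=110000 popcount=2 -> KEEP
r=49=110001 popcount=3 -> skip
r=50=110010 popcount=3 -> skip
r=51=110011 popcount=4 -> skip
r=52=110100 popcount=3 -> skip
r=53=110101 popcount=4 -> skip
r=54=110110 popcount=4 -> skip
r=55=110111 popcount=5 -> skip
Kept rows: 33 34 36 40 48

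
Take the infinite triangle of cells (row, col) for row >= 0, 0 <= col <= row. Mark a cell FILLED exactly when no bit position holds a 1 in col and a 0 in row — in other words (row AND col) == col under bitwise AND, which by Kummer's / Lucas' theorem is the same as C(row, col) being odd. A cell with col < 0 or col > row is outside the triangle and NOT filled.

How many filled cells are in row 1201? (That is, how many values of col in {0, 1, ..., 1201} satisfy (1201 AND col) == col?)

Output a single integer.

Answer: 32

Derivation:
1201 in binary = 10010110001
popcount(1201) = number of 1-bits in 10010110001 = 5
A col c satisfies (1201 AND c) == c iff every set bit of c is also set in 1201; each of the 5 set bits of 1201 can independently be on or off in c.
count = 2^5 = 32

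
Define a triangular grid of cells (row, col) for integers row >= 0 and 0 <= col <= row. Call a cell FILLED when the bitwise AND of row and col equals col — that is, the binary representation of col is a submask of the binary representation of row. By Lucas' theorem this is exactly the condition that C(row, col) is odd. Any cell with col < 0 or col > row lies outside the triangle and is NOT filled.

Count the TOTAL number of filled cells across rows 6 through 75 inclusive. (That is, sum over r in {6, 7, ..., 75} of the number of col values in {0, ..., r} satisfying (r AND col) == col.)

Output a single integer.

r6=110 pc2: +4 =4
r7=111 pc3: +8 =12
r8=1000 pc1: +2 =14
r9=1001 pc2: +4 =18
r10=1010 pc2: +4 =22
r11=1011 pc3: +8 =30
r12=1100 pc2: +4 =34
r13=1101 pc3: +8 =42
r14=1110 pc3: +8 =50
r15=1111 pc4: +16 =66
r16=10000 pc1: +2 =68
r17=10001 pc2: +4 =72
r18=10010 pc2: +4 =76
r19=10011 pc3: +8 =84
r20=10100 pc2: +4 =88
r21=10101 pc3: +8 =96
r22=10110 pc3: +8 =104
r23=10111 pc4: +16 =120
r24=11000 pc2: +4 =124
r25=11001 pc3: +8 =132
r26=11010 pc3: +8 =140
r27=11011 pc4: +16 =156
r28=11100 pc3: +8 =164
r29=11101 pc4: +16 =180
r30=11110 pc4: +16 =196
r31=11111 pc5: +32 =228
r32=100000 pc1: +2 =230
r33=100001 pc2: +4 =234
r34=100010 pc2: +4 =238
r35=100011 pc3: +8 =246
r36=100100 pc2: +4 =250
r37=100101 pc3: +8 =258
r38=100110 pc3: +8 =266
r39=100111 pc4: +16 =282
r40=101000 pc2: +4 =286
r41=101001 pc3: +8 =294
r42=101010 pc3: +8 =302
r43=101011 pc4: +16 =318
r44=101100 pc3: +8 =326
r45=101101 pc4: +16 =342
r46=101110 pc4: +16 =358
r47=101111 pc5: +32 =390
r48=110000 pc2: +4 =394
r49=110001 pc3: +8 =402
r50=110010 pc3: +8 =410
r51=110011 pc4: +16 =426
r52=110100 pc3: +8 =434
r53=110101 pc4: +16 =450
r54=110110 pc4: +16 =466
r55=110111 pc5: +32 =498
r56=111000 pc3: +8 =506
r57=111001 pc4: +16 =522
r58=111010 pc4: +16 =538
r59=111011 pc5: +32 =570
r60=111100 pc4: +16 =586
r61=111101 pc5: +32 =618
r62=111110 pc5: +32 =650
r63=111111 pc6: +64 =714
r64=1000000 pc1: +2 =716
r65=1000001 pc2: +4 =720
r66=1000010 pc2: +4 =724
r67=1000011 pc3: +8 =732
r68=1000100 pc2: +4 =736
r69=1000101 pc3: +8 =744
r70=1000110 pc3: +8 =752
r71=1000111 pc4: +16 =768
r72=1001000 pc2: +4 =772
r73=1001001 pc3: +8 =780
r74=1001010 pc3: +8 =788
r75=1001011 pc4: +16 =804

Answer: 804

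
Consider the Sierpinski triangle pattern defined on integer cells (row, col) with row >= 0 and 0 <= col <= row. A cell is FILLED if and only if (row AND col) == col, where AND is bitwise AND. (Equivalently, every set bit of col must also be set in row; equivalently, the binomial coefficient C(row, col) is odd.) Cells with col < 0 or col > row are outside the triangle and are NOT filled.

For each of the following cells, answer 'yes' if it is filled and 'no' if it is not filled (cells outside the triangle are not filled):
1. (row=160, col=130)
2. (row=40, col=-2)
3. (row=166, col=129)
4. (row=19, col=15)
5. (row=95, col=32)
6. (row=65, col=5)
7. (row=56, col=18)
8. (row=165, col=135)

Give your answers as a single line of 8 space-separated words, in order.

(160,130): row=0b10100000, col=0b10000010, row AND col = 0b10000000 = 128; 128 != 130 -> empty
(40,-2): col outside [0, 40] -> not filled
(166,129): row=0b10100110, col=0b10000001, row AND col = 0b10000000 = 128; 128 != 129 -> empty
(19,15): row=0b10011, col=0b1111, row AND col = 0b11 = 3; 3 != 15 -> empty
(95,32): row=0b1011111, col=0b100000, row AND col = 0b0 = 0; 0 != 32 -> empty
(65,5): row=0b1000001, col=0b101, row AND col = 0b1 = 1; 1 != 5 -> empty
(56,18): row=0b111000, col=0b10010, row AND col = 0b10000 = 16; 16 != 18 -> empty
(165,135): row=0b10100101, col=0b10000111, row AND col = 0b10000101 = 133; 133 != 135 -> empty

Answer: no no no no no no no no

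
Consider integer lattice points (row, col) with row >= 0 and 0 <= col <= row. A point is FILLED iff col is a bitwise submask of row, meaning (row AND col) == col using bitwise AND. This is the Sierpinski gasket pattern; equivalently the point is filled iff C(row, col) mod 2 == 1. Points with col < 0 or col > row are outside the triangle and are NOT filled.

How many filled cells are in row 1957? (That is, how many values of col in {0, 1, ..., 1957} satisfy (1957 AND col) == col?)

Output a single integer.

1957 in binary = 11110100101
popcount(1957) = number of 1-bits in 11110100101 = 7
A col c satisfies (1957 AND c) == c iff every set bit of c is also set in 1957; each of the 7 set bits of 1957 can independently be on or off in c.
count = 2^7 = 128

Answer: 128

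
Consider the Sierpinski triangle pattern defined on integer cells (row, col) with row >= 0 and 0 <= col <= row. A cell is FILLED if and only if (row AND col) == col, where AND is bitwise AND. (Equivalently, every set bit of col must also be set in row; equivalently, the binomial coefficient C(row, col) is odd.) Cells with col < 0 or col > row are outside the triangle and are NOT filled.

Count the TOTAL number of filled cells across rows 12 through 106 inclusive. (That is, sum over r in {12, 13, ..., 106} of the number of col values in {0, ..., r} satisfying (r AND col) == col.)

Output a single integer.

Answer: 1318

Derivation:
r12=1100 pc2: +4 =4
r13=1101 pc3: +8 =12
r14=1110 pc3: +8 =20
r15=1111 pc4: +16 =36
r16=10000 pc1: +2 =38
r17=10001 pc2: +4 =42
r18=10010 pc2: +4 =46
r19=10011 pc3: +8 =54
r20=10100 pc2: +4 =58
r21=10101 pc3: +8 =66
r22=10110 pc3: +8 =74
r23=10111 pc4: +16 =90
r24=11000 pc2: +4 =94
r25=11001 pc3: +8 =102
r26=11010 pc3: +8 =110
r27=11011 pc4: +16 =126
r28=11100 pc3: +8 =134
r29=11101 pc4: +16 =150
r30=11110 pc4: +16 =166
r31=11111 pc5: +32 =198
r32=100000 pc1: +2 =200
r33=100001 pc2: +4 =204
r34=100010 pc2: +4 =208
r35=100011 pc3: +8 =216
r36=100100 pc2: +4 =220
r37=100101 pc3: +8 =228
r38=100110 pc3: +8 =236
r39=100111 pc4: +16 =252
r40=101000 pc2: +4 =256
r41=101001 pc3: +8 =264
r42=101010 pc3: +8 =272
r43=101011 pc4: +16 =288
r44=101100 pc3: +8 =296
r45=101101 pc4: +16 =312
r46=101110 pc4: +16 =328
r47=101111 pc5: +32 =360
r48=110000 pc2: +4 =364
r49=110001 pc3: +8 =372
r50=110010 pc3: +8 =380
r51=110011 pc4: +16 =396
r52=110100 pc3: +8 =404
r53=110101 pc4: +16 =420
r54=110110 pc4: +16 =436
r55=110111 pc5: +32 =468
r56=111000 pc3: +8 =476
r57=111001 pc4: +16 =492
r58=111010 pc4: +16 =508
r59=111011 pc5: +32 =540
r60=111100 pc4: +16 =556
r61=111101 pc5: +32 =588
r62=111110 pc5: +32 =620
r63=111111 pc6: +64 =684
r64=1000000 pc1: +2 =686
r65=1000001 pc2: +4 =690
r66=1000010 pc2: +4 =694
r67=1000011 pc3: +8 =702
r68=1000100 pc2: +4 =706
r69=1000101 pc3: +8 =714
r70=1000110 pc3: +8 =722
r71=1000111 pc4: +16 =738
r72=1001000 pc2: +4 =742
r73=1001001 pc3: +8 =750
r74=1001010 pc3: +8 =758
r75=1001011 pc4: +16 =774
r76=1001100 pc3: +8 =782
r77=1001101 pc4: +16 =798
r78=1001110 pc4: +16 =814
r79=1001111 pc5: +32 =846
r80=1010000 pc2: +4 =850
r81=1010001 pc3: +8 =858
r82=1010010 pc3: +8 =866
r83=1010011 pc4: +16 =882
r84=1010100 pc3: +8 =890
r85=1010101 pc4: +16 =906
r86=1010110 pc4: +16 =922
r87=1010111 pc5: +32 =954
r88=1011000 pc3: +8 =962
r89=1011001 pc4: +16 =978
r90=1011010 pc4: +16 =994
r91=1011011 pc5: +32 =1026
r92=1011100 pc4: +16 =1042
r93=1011101 pc5: +32 =1074
r94=1011110 pc5: +32 =1106
r95=1011111 pc6: +64 =1170
r96=1100000 pc2: +4 =1174
r97=1100001 pc3: +8 =1182
r98=1100010 pc3: +8 =1190
r99=1100011 pc4: +16 =1206
r100=1100100 pc3: +8 =1214
r101=1100101 pc4: +16 =1230
r102=1100110 pc4: +16 =1246
r103=1100111 pc5: +32 =1278
r104=1101000 pc3: +8 =1286
r105=1101001 pc4: +16 =1302
r106=1101010 pc4: +16 =1318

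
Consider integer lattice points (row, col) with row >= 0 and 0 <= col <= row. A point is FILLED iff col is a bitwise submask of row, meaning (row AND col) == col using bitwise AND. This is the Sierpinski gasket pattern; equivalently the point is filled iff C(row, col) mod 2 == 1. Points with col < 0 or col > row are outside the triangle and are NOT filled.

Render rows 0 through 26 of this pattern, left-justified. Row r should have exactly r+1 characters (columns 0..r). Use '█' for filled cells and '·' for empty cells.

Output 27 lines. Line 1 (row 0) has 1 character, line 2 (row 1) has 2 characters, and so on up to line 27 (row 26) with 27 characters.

r0=0: █
r1=1: ██
r2=10: █·█
r3=11: ████
r4=100: █···█
r5=101: ██··██
r6=110: █·█·█·█
r7=111: ████████
r8=1000: █·······█
r9=1001: ██······██
r10=1010: █·█·····█·█
r11=1011: ████····████
r12=1100: █···█···█···█
r13=1101: ██··██··██··██
r14=1110: █·█·█·█·█·█·█·█
r15=1111: ████████████████
r16=10000: █···············█
r17=10001: ██··············██
r18=10010: █·█·············█·█
r19=10011: ████············████
r20=10100: █···█···········█···█
r21=10101: ██··██··········██··██
r22=10110: █·█·█·█·········█·█·█·█
r23=10111: ████████········████████
r24=11000: █·······█·······█·······█
r25=11001: ██······██······██······██
r26=11010: █·█·····█·█·····█·█·····█·█

Answer: █
██
█·█
████
█···█
██··██
█·█·█·█
████████
█·······█
██······██
█·█·····█·█
████····████
█···█···█···█
██··██··██··██
█·█·█·█·█·█·█·█
████████████████
█···············█
██··············██
█·█·············█·█
████············████
█···█···········█···█
██··██··········██··██
█·█·█·█·········█·█·█·█
████████········████████
█·······█·······█·······█
██······██······██······██
█·█·····█·█·····█·█·····█·█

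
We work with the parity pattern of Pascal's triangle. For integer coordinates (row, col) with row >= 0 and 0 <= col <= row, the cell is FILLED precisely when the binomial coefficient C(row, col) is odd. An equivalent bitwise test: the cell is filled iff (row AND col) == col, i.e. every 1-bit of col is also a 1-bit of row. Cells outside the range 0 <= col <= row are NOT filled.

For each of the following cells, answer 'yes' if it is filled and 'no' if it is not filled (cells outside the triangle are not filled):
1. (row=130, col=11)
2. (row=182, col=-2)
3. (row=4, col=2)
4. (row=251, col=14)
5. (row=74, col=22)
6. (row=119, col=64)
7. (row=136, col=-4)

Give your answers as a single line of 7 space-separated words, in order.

Answer: no no no no no yes no

Derivation:
(130,11): row=0b10000010, col=0b1011, row AND col = 0b10 = 2; 2 != 11 -> empty
(182,-2): col outside [0, 182] -> not filled
(4,2): row=0b100, col=0b10, row AND col = 0b0 = 0; 0 != 2 -> empty
(251,14): row=0b11111011, col=0b1110, row AND col = 0b1010 = 10; 10 != 14 -> empty
(74,22): row=0b1001010, col=0b10110, row AND col = 0b10 = 2; 2 != 22 -> empty
(119,64): row=0b1110111, col=0b1000000, row AND col = 0b1000000 = 64; 64 == 64 -> filled
(136,-4): col outside [0, 136] -> not filled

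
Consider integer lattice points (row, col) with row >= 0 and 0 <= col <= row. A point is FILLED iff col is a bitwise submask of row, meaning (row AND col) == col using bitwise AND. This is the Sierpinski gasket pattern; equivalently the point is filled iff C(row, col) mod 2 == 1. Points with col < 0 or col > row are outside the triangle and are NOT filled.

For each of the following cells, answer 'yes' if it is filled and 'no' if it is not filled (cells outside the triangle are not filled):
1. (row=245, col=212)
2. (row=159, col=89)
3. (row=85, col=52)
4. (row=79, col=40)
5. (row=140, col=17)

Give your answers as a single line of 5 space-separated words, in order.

(245,212): row=0b11110101, col=0b11010100, row AND col = 0b11010100 = 212; 212 == 212 -> filled
(159,89): row=0b10011111, col=0b1011001, row AND col = 0b11001 = 25; 25 != 89 -> empty
(85,52): row=0b1010101, col=0b110100, row AND col = 0b10100 = 20; 20 != 52 -> empty
(79,40): row=0b1001111, col=0b101000, row AND col = 0b1000 = 8; 8 != 40 -> empty
(140,17): row=0b10001100, col=0b10001, row AND col = 0b0 = 0; 0 != 17 -> empty

Answer: yes no no no no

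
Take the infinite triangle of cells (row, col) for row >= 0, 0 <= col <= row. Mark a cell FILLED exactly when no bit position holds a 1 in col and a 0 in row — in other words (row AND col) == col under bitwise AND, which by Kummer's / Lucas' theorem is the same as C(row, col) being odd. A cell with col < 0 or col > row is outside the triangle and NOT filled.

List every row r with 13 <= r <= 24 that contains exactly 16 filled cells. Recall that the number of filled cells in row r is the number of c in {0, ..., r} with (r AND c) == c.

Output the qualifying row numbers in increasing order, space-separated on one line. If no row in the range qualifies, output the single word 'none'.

Row r has 2^popcount(r) filled cells, so we need popcount(r) = log2(16) = 4.
Scan r = 13..24 and keep those with exactly 4 one-bits:
r=13=1101 popcount=3 -> skip
r=14=1110 popcount=3 -> skip
r=15=1111 popcount=4 -> KEEP
r=16=10000 popcount=1 -> skip
r=17=10001 popcount=2 -> skip
r=18=10010 popcount=2 -> skip
r=19=10011 popcount=3 -> skip
r=20=10100 popcount=2 -> skip
r=21=10101 popcount=3 -> skip
r=22=10110 popcount=3 -> skip
r=23=10111 popcount=4 -> KEEP
r=24=11000 popcount=2 -> skip
Kept rows: 15 23

Answer: 15 23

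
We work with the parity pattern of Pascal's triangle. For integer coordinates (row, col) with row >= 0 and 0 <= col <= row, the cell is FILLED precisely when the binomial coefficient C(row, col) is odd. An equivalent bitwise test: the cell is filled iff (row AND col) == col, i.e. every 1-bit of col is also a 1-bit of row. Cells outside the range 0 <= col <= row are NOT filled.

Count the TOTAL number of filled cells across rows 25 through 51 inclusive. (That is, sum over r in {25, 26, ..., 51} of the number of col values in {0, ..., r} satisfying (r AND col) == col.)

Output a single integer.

Answer: 302

Derivation:
r25=11001 pc3: +8 =8
r26=11010 pc3: +8 =16
r27=11011 pc4: +16 =32
r28=11100 pc3: +8 =40
r29=11101 pc4: +16 =56
r30=11110 pc4: +16 =72
r31=11111 pc5: +32 =104
r32=100000 pc1: +2 =106
r33=100001 pc2: +4 =110
r34=100010 pc2: +4 =114
r35=100011 pc3: +8 =122
r36=100100 pc2: +4 =126
r37=100101 pc3: +8 =134
r38=100110 pc3: +8 =142
r39=100111 pc4: +16 =158
r40=101000 pc2: +4 =162
r41=101001 pc3: +8 =170
r42=101010 pc3: +8 =178
r43=101011 pc4: +16 =194
r44=101100 pc3: +8 =202
r45=101101 pc4: +16 =218
r46=101110 pc4: +16 =234
r47=101111 pc5: +32 =266
r48=110000 pc2: +4 =270
r49=110001 pc3: +8 =278
r50=110010 pc3: +8 =286
r51=110011 pc4: +16 =302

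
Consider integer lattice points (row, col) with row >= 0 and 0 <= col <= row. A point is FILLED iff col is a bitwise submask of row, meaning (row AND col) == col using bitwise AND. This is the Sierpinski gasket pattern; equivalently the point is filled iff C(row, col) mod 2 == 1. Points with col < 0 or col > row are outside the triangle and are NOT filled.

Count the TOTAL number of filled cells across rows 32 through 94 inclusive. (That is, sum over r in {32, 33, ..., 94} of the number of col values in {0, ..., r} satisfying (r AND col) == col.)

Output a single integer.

Answer: 908

Derivation:
r32=100000 pc1: +2 =2
r33=100001 pc2: +4 =6
r34=100010 pc2: +4 =10
r35=100011 pc3: +8 =18
r36=100100 pc2: +4 =22
r37=100101 pc3: +8 =30
r38=100110 pc3: +8 =38
r39=100111 pc4: +16 =54
r40=101000 pc2: +4 =58
r41=101001 pc3: +8 =66
r42=101010 pc3: +8 =74
r43=101011 pc4: +16 =90
r44=101100 pc3: +8 =98
r45=101101 pc4: +16 =114
r46=101110 pc4: +16 =130
r47=101111 pc5: +32 =162
r48=110000 pc2: +4 =166
r49=110001 pc3: +8 =174
r50=110010 pc3: +8 =182
r51=110011 pc4: +16 =198
r52=110100 pc3: +8 =206
r53=110101 pc4: +16 =222
r54=110110 pc4: +16 =238
r55=110111 pc5: +32 =270
r56=111000 pc3: +8 =278
r57=111001 pc4: +16 =294
r58=111010 pc4: +16 =310
r59=111011 pc5: +32 =342
r60=111100 pc4: +16 =358
r61=111101 pc5: +32 =390
r62=111110 pc5: +32 =422
r63=111111 pc6: +64 =486
r64=1000000 pc1: +2 =488
r65=1000001 pc2: +4 =492
r66=1000010 pc2: +4 =496
r67=1000011 pc3: +8 =504
r68=1000100 pc2: +4 =508
r69=1000101 pc3: +8 =516
r70=1000110 pc3: +8 =524
r71=1000111 pc4: +16 =540
r72=1001000 pc2: +4 =544
r73=1001001 pc3: +8 =552
r74=1001010 pc3: +8 =560
r75=1001011 pc4: +16 =576
r76=1001100 pc3: +8 =584
r77=1001101 pc4: +16 =600
r78=1001110 pc4: +16 =616
r79=1001111 pc5: +32 =648
r80=1010000 pc2: +4 =652
r81=1010001 pc3: +8 =660
r82=1010010 pc3: +8 =668
r83=1010011 pc4: +16 =684
r84=1010100 pc3: +8 =692
r85=1010101 pc4: +16 =708
r86=1010110 pc4: +16 =724
r87=1010111 pc5: +32 =756
r88=1011000 pc3: +8 =764
r89=1011001 pc4: +16 =780
r90=1011010 pc4: +16 =796
r91=1011011 pc5: +32 =828
r92=1011100 pc4: +16 =844
r93=1011101 pc5: +32 =876
r94=1011110 pc5: +32 =908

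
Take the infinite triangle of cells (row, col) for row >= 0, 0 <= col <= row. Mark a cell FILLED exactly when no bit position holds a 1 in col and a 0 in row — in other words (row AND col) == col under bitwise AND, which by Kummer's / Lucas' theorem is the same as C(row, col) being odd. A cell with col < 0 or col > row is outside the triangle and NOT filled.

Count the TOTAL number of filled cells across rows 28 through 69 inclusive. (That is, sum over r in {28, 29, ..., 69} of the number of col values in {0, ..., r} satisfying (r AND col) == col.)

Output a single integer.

Answer: 588

Derivation:
r28=11100 pc3: +8 =8
r29=11101 pc4: +16 =24
r30=11110 pc4: +16 =40
r31=11111 pc5: +32 =72
r32=100000 pc1: +2 =74
r33=100001 pc2: +4 =78
r34=100010 pc2: +4 =82
r35=100011 pc3: +8 =90
r36=100100 pc2: +4 =94
r37=100101 pc3: +8 =102
r38=100110 pc3: +8 =110
r39=100111 pc4: +16 =126
r40=101000 pc2: +4 =130
r41=101001 pc3: +8 =138
r42=101010 pc3: +8 =146
r43=101011 pc4: +16 =162
r44=101100 pc3: +8 =170
r45=101101 pc4: +16 =186
r46=101110 pc4: +16 =202
r47=101111 pc5: +32 =234
r48=110000 pc2: +4 =238
r49=110001 pc3: +8 =246
r50=110010 pc3: +8 =254
r51=110011 pc4: +16 =270
r52=110100 pc3: +8 =278
r53=110101 pc4: +16 =294
r54=110110 pc4: +16 =310
r55=110111 pc5: +32 =342
r56=111000 pc3: +8 =350
r57=111001 pc4: +16 =366
r58=111010 pc4: +16 =382
r59=111011 pc5: +32 =414
r60=111100 pc4: +16 =430
r61=111101 pc5: +32 =462
r62=111110 pc5: +32 =494
r63=111111 pc6: +64 =558
r64=1000000 pc1: +2 =560
r65=1000001 pc2: +4 =564
r66=1000010 pc2: +4 =568
r67=1000011 pc3: +8 =576
r68=1000100 pc2: +4 =580
r69=1000101 pc3: +8 =588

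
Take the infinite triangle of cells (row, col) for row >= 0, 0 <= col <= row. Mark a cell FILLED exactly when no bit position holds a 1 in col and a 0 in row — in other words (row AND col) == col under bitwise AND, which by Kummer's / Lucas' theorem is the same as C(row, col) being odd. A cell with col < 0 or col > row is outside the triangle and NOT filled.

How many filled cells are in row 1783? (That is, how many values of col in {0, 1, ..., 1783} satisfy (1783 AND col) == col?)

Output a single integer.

Answer: 512

Derivation:
1783 in binary = 11011110111
popcount(1783) = number of 1-bits in 11011110111 = 9
A col c satisfies (1783 AND c) == c iff every set bit of c is also set in 1783; each of the 9 set bits of 1783 can independently be on or off in c.
count = 2^9 = 512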